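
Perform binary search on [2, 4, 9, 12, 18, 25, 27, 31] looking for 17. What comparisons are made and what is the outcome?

Binary search for 17 in [2, 4, 9, 12, 18, 25, 27, 31]:

lo=0, hi=7, mid=3, arr[mid]=12 -> 12 < 17, search right half
lo=4, hi=7, mid=5, arr[mid]=25 -> 25 > 17, search left half
lo=4, hi=4, mid=4, arr[mid]=18 -> 18 > 17, search left half
lo=4 > hi=3, target 17 not found

Binary search determines that 17 is not in the array after 3 comparisons. The search space was exhausted without finding the target.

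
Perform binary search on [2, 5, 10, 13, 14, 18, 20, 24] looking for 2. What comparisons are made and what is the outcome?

Binary search for 2 in [2, 5, 10, 13, 14, 18, 20, 24]:

lo=0, hi=7, mid=3, arr[mid]=13 -> 13 > 2, search left half
lo=0, hi=2, mid=1, arr[mid]=5 -> 5 > 2, search left half
lo=0, hi=0, mid=0, arr[mid]=2 -> Found target at index 0!

Binary search finds 2 at index 0 after 3 comparisons. The search repeatedly halves the search space by comparing with the middle element.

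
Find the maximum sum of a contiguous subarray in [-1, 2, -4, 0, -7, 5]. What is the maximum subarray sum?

Using Kadane's algorithm on [-1, 2, -4, 0, -7, 5]:

Scanning through the array:
Position 1 (value 2): max_ending_here = 2, max_so_far = 2
Position 2 (value -4): max_ending_here = -2, max_so_far = 2
Position 3 (value 0): max_ending_here = 0, max_so_far = 2
Position 4 (value -7): max_ending_here = -7, max_so_far = 2
Position 5 (value 5): max_ending_here = 5, max_so_far = 5

Maximum subarray: [5]
Maximum sum: 5

The maximum subarray is [5] with sum 5. This subarray runs from index 5 to index 5.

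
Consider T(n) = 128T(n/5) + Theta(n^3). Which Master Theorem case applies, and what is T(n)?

Master Theorem for T(n) = 128T(n/5) + O(n^3):

a = 128, b = 5, c = 3
log_b(a) = log_5(128) = 3.0147

Case 1: c = 3 < log_5(128) = 3.0147
T(n) = O(n^(log_5 128))

For T(n) = 128T(n/5) + O(n^3): log_5(128) = 3.0147. This is Case 1 of the Master Theorem (c < log_b(a), work dominated by leaves), giving O(n^(log_5 128)).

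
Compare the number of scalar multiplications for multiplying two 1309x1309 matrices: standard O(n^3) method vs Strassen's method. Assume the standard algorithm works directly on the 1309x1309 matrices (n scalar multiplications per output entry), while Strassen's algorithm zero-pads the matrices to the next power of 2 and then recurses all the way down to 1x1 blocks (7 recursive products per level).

Matrix multiplication for 1309x1309 matrices:

Strassen's algorithm requires power-of-2 dimensions. Pad 1309x1309 to 2048x2048 (next power of 2).

Standard algorithm: 1309^3 = 2242946629 multiplications
Strassen's algorithm: 7^(log2(2048)) = 7^11 = 1977326743 multiplications
Savings: 2242946629 - 1977326743 = 265619886 multiplications

Standard: 2242946629 multiplications (1309^3). Strassen: 1977326743 multiplications (7^11, after padding to 2048x2048). Strassen reduces 8 recursive multiplications to 7 at each level.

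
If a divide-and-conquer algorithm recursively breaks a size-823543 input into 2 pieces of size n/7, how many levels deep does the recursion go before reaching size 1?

For divide and conquer with division factor 7:

Problem sizes at each level:
Level 0: 823543
Level 1: 117649
Level 2: 16807
Level 3: 2401
Level 4: 343
Level 5: 49
Level 6: 7
Level 7: 1

The root is level 0 and the size-1 base case is level 7 (the tree spans levels 0 through 7, i.e. 8 levels counting the root), so the depth is the number of divisions: log_7(823543) = 7

The recursion tree depth is log_7(823543) = 7. At each level, the problem size is divided by 7, so it takes 7 divisions to reduce to a base case of size 1. The algorithm makes 2 recursive calls at each level.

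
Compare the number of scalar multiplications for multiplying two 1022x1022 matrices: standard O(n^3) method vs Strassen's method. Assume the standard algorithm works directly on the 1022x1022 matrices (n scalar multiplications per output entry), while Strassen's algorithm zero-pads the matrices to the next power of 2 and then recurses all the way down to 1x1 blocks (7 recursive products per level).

Matrix multiplication for 1022x1022 matrices:

Strassen's algorithm requires power-of-2 dimensions. Pad 1022x1022 to 1024x1024 (next power of 2).

Standard algorithm: 1022^3 = 1067462648 multiplications
Strassen's algorithm: 7^(log2(1024)) = 7^10 = 282475249 multiplications
Savings: 1067462648 - 282475249 = 784987399 multiplications

Standard: 1067462648 multiplications (1022^3). Strassen: 282475249 multiplications (7^10, after padding to 1024x1024). Strassen reduces 8 recursive multiplications to 7 at each level.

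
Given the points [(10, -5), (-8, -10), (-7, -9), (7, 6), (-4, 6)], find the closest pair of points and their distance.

Computing all pairwise distances among 5 points:

d((10, -5), (-8, -10)) = 18.6815
d((10, -5), (-7, -9)) = 17.4642
d((10, -5), (7, 6)) = 11.4018
d((10, -5), (-4, 6)) = 17.8045
d((-8, -10), (-7, -9)) = 1.4142 <-- minimum
d((-8, -10), (7, 6)) = 21.9317
d((-8, -10), (-4, 6)) = 16.4924
d((-7, -9), (7, 6)) = 20.5183
d((-7, -9), (-4, 6)) = 15.2971
d((7, 6), (-4, 6)) = 11.0

Closest pair: (-8, -10) and (-7, -9) with distance 1.4142

The closest pair is (-8, -10) and (-7, -9) with Euclidean distance 1.4142. For 5 points, brute-force pairwise comparison is shown above. For large n, the divide-and-conquer algorithm (sort by x, recurse on halves, check the dividing strip) achieves O(n log n).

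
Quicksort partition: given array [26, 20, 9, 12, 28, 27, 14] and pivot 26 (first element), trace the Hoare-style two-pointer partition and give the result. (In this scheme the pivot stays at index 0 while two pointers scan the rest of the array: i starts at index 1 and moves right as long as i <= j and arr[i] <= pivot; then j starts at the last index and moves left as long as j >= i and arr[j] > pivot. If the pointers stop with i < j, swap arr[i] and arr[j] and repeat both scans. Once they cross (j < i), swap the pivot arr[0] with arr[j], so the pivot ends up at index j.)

Hoare-style two-pointer partition with pivot = 26:

Initial array: [26, 20, 9, 12, 28, 27, 14]

Pointers start at i = 1, j = 6.
i stops at index 4 (arr[4]=28 > 26), j stops at index 6 (arr[6]=14 <= 26): swap arr[4] and arr[6], array becomes [26, 20, 9, 12, 14, 27, 28]
i ends at 5, j ends at 4: the pointers have crossed (j < i), so scanning stops.

Swap pivot arr[0] with arr[4] to place pivot at position 4: [14, 20, 9, 12, 26, 27, 28]
Pivot position: 4

After partitioning with pivot 26, the array becomes [14, 20, 9, 12, 26, 27, 28]. The pivot is placed at index 4. All elements to the left of the pivot are <= 26, and all elements to the right are > 26.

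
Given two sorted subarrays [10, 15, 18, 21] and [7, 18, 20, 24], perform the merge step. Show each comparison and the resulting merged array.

Merging process:

Compare 10 vs 7: take 7 from right. Merged: [7]
Compare 10 vs 18: take 10 from left. Merged: [7, 10]
Compare 15 vs 18: take 15 from left. Merged: [7, 10, 15]
Compare 18 vs 18: take 18 from left. Merged: [7, 10, 15, 18]
Compare 21 vs 18: take 18 from right. Merged: [7, 10, 15, 18, 18]
Compare 21 vs 20: take 20 from right. Merged: [7, 10, 15, 18, 18, 20]
Compare 21 vs 24: take 21 from left. Merged: [7, 10, 15, 18, 18, 20, 21]
Append remaining from right: [24]. Merged: [7, 10, 15, 18, 18, 20, 21, 24]

Final merged array: [7, 10, 15, 18, 18, 20, 21, 24]
Total comparisons: 7

The merged array is [7, 10, 15, 18, 18, 20, 21, 24], requiring 7 comparisons. The merge step runs in O(n) time where n is the total number of elements.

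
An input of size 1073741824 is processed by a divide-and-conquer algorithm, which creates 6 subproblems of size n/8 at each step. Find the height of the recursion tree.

For divide and conquer with division factor 8:

Problem sizes at each level:
Level 0: 1073741824
Level 1: 134217728
Level 2: 16777216
Level 3: 2097152
Level 4: 262144
Level 5: 32768
Level 6: 4096
Level 7: 512
Level 8: 64
Level 9: 8
Level 10: 1

The root is level 0 and the size-1 base case is level 10 (the tree spans levels 0 through 10, i.e. 11 levels counting the root), so the depth is the number of divisions: log_8(1073741824) = 10

The recursion tree depth is log_8(1073741824) = 10. At each level, the problem size is divided by 8, so it takes 10 divisions to reduce to a base case of size 1. The algorithm makes 6 recursive calls at each level.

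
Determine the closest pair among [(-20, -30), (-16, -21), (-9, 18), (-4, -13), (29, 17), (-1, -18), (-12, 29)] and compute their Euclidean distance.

Computing all pairwise distances among 7 points:

d((-20, -30), (-16, -21)) = 9.8489
d((-20, -30), (-9, 18)) = 49.2443
d((-20, -30), (-4, -13)) = 23.3452
d((-20, -30), (29, 17)) = 67.897
d((-20, -30), (-1, -18)) = 22.4722
d((-20, -30), (-12, 29)) = 59.5399
d((-16, -21), (-9, 18)) = 39.6232
d((-16, -21), (-4, -13)) = 14.4222
d((-16, -21), (29, 17)) = 58.8982
d((-16, -21), (-1, -18)) = 15.2971
d((-16, -21), (-12, 29)) = 50.1597
d((-9, 18), (-4, -13)) = 31.4006
d((-9, 18), (29, 17)) = 38.0132
d((-9, 18), (-1, -18)) = 36.8782
d((-9, 18), (-12, 29)) = 11.4018
d((-4, -13), (29, 17)) = 44.5982
d((-4, -13), (-1, -18)) = 5.831 <-- minimum
d((-4, -13), (-12, 29)) = 42.7551
d((29, 17), (-1, -18)) = 46.0977
d((29, 17), (-12, 29)) = 42.72
d((-1, -18), (-12, 29)) = 48.2701

Closest pair: (-4, -13) and (-1, -18) with distance 5.831

The closest pair is (-4, -13) and (-1, -18) with Euclidean distance 5.831. For 7 points, brute-force pairwise comparison is shown above. For large n, the divide-and-conquer algorithm (sort by x, recurse on halves, check the dividing strip) achieves O(n log n).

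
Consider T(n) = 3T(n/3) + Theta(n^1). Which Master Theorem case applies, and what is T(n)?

Master Theorem for T(n) = 3T(n/3) + O(n^1):

a = 3, b = 3, c = 1
log_b(a) = log_3(3) = 1.0000

Case 2: c = 1 = log_3(3) = 1.0000
T(n) = O(n^1 log n) = O(n log n)

For T(n) = 3T(n/3) + O(n^1): log_3(3) = 1.0000. This is Case 2 of the Master Theorem (c = log_b(a), equal work at all levels), giving O(n log n).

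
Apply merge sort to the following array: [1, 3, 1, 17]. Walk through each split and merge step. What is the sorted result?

Merge sort trace:

Split: [1, 3, 1, 17] -> [1, 3] and [1, 17]
  Split: [1, 3] -> [1] and [3]
  Merge: [1] + [3] -> [1, 3]
  Split: [1, 17] -> [1] and [17]
  Merge: [1] + [17] -> [1, 17]
Merge: [1, 3] + [1, 17] -> [1, 1, 3, 17]

Final sorted array: [1, 1, 3, 17]

The merge sort proceeds by recursively splitting the array and merging sorted halves.
After all merges, the sorted array is [1, 1, 3, 17].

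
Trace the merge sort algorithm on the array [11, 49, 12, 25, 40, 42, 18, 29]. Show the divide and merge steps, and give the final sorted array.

Merge sort trace:

Split: [11, 49, 12, 25, 40, 42, 18, 29] -> [11, 49, 12, 25] and [40, 42, 18, 29]
  Split: [11, 49, 12, 25] -> [11, 49] and [12, 25]
    Split: [11, 49] -> [11] and [49]
    Merge: [11] + [49] -> [11, 49]
    Split: [12, 25] -> [12] and [25]
    Merge: [12] + [25] -> [12, 25]
  Merge: [11, 49] + [12, 25] -> [11, 12, 25, 49]
  Split: [40, 42, 18, 29] -> [40, 42] and [18, 29]
    Split: [40, 42] -> [40] and [42]
    Merge: [40] + [42] -> [40, 42]
    Split: [18, 29] -> [18] and [29]
    Merge: [18] + [29] -> [18, 29]
  Merge: [40, 42] + [18, 29] -> [18, 29, 40, 42]
Merge: [11, 12, 25, 49] + [18, 29, 40, 42] -> [11, 12, 18, 25, 29, 40, 42, 49]

Final sorted array: [11, 12, 18, 25, 29, 40, 42, 49]

The merge sort proceeds by recursively splitting the array and merging sorted halves.
After all merges, the sorted array is [11, 12, 18, 25, 29, 40, 42, 49].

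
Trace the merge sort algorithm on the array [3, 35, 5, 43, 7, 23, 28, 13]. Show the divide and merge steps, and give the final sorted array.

Merge sort trace:

Split: [3, 35, 5, 43, 7, 23, 28, 13] -> [3, 35, 5, 43] and [7, 23, 28, 13]
  Split: [3, 35, 5, 43] -> [3, 35] and [5, 43]
    Split: [3, 35] -> [3] and [35]
    Merge: [3] + [35] -> [3, 35]
    Split: [5, 43] -> [5] and [43]
    Merge: [5] + [43] -> [5, 43]
  Merge: [3, 35] + [5, 43] -> [3, 5, 35, 43]
  Split: [7, 23, 28, 13] -> [7, 23] and [28, 13]
    Split: [7, 23] -> [7] and [23]
    Merge: [7] + [23] -> [7, 23]
    Split: [28, 13] -> [28] and [13]
    Merge: [28] + [13] -> [13, 28]
  Merge: [7, 23] + [13, 28] -> [7, 13, 23, 28]
Merge: [3, 5, 35, 43] + [7, 13, 23, 28] -> [3, 5, 7, 13, 23, 28, 35, 43]

Final sorted array: [3, 5, 7, 13, 23, 28, 35, 43]

The merge sort proceeds by recursively splitting the array and merging sorted halves.
After all merges, the sorted array is [3, 5, 7, 13, 23, 28, 35, 43].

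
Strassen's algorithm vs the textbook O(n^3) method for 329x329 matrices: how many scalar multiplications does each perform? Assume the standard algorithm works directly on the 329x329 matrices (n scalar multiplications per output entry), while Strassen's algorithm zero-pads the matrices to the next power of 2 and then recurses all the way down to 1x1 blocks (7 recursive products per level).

Matrix multiplication for 329x329 matrices:

Strassen's algorithm requires power-of-2 dimensions. Pad 329x329 to 512x512 (next power of 2).

Standard algorithm: 329^3 = 35611289 multiplications
Strassen's algorithm: 7^(log2(512)) = 7^9 = 40353607 multiplications
Difference: 35611289 - 40353607 = -4742318 (Strassen uses MORE here due to padding overhead — for small or just-over-power-of-2 n, padding can outweigh the per-level savings)

Standard: 35611289 multiplications (329^3). Strassen: 40353607 multiplications (7^9, after padding to 512x512). Strassen reduces 8 recursive multiplications to 7 at each level.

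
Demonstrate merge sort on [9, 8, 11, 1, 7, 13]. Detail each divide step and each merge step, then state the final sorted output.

Merge sort trace:

Split: [9, 8, 11, 1, 7, 13] -> [9, 8, 11] and [1, 7, 13]
  Split: [9, 8, 11] -> [9] and [8, 11]
    Split: [8, 11] -> [8] and [11]
    Merge: [8] + [11] -> [8, 11]
  Merge: [9] + [8, 11] -> [8, 9, 11]
  Split: [1, 7, 13] -> [1] and [7, 13]
    Split: [7, 13] -> [7] and [13]
    Merge: [7] + [13] -> [7, 13]
  Merge: [1] + [7, 13] -> [1, 7, 13]
Merge: [8, 9, 11] + [1, 7, 13] -> [1, 7, 8, 9, 11, 13]

Final sorted array: [1, 7, 8, 9, 11, 13]

The merge sort proceeds by recursively splitting the array and merging sorted halves.
After all merges, the sorted array is [1, 7, 8, 9, 11, 13].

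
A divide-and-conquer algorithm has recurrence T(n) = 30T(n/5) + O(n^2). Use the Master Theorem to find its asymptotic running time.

Master Theorem for T(n) = 30T(n/5) + O(n^2):

a = 30, b = 5, c = 2
log_b(a) = log_5(30) = 2.1133

Case 1: c = 2 < log_5(30) = 2.1133
T(n) = O(n^(log_5 30))

For T(n) = 30T(n/5) + O(n^2): log_5(30) = 2.1133. This is Case 1 of the Master Theorem (c < log_b(a), work dominated by leaves), giving O(n^(log_5 30)).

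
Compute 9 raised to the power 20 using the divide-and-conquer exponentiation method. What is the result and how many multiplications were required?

Computing 9^20 by squaring (build up from 9^1; each line after the first costs one multiplication):

9^1 = 9
9^2 = (9^1)^2 = 9^2 = 81
9^4 = (9^2)^2 = 81^2 = 6561
9^5 = 9 * 9^4 = 9 * 6561 = 59049
9^10 = (9^5)^2 = 59049^2 = 3486784401
9^20 = (9^10)^2 = 3486784401^2 = 12157665459056928801

Result: 12157665459056928801
Multiplications needed: 5 (5 lines after 9^1)

9^20 = 12157665459056928801. Using exponentiation by squaring, this requires 5 multiplications. The key idea: if the exponent is even, square the half-power; if odd, multiply by the base once.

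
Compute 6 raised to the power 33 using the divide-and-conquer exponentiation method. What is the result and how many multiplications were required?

Computing 6^33 by squaring (build up from 6^1; each line after the first costs one multiplication):

6^1 = 6
6^2 = (6^1)^2 = 6^2 = 36
6^4 = (6^2)^2 = 36^2 = 1296
6^8 = (6^4)^2 = 1296^2 = 1679616
6^16 = (6^8)^2 = 1679616^2 = 2821109907456
6^32 = (6^16)^2 = 2821109907456^2 = 7958661109946400884391936
6^33 = 6 * 6^32 = 6 * 7958661109946400884391936 = 47751966659678405306351616

Result: 47751966659678405306351616
Multiplications needed: 6 (6 lines after 6^1)

6^33 = 47751966659678405306351616. Using exponentiation by squaring, this requires 6 multiplications. The key idea: if the exponent is even, square the half-power; if odd, multiply by the base once.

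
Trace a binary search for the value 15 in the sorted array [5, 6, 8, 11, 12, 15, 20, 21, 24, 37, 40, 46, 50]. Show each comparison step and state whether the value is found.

Binary search for 15 in [5, 6, 8, 11, 12, 15, 20, 21, 24, 37, 40, 46, 50]:

lo=0, hi=12, mid=6, arr[mid]=20 -> 20 > 15, search left half
lo=0, hi=5, mid=2, arr[mid]=8 -> 8 < 15, search right half
lo=3, hi=5, mid=4, arr[mid]=12 -> 12 < 15, search right half
lo=5, hi=5, mid=5, arr[mid]=15 -> Found target at index 5!

Binary search finds 15 at index 5 after 4 comparisons. The search repeatedly halves the search space by comparing with the middle element.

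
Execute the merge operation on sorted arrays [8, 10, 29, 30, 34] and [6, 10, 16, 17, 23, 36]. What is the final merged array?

Merging process:

Compare 8 vs 6: take 6 from right. Merged: [6]
Compare 8 vs 10: take 8 from left. Merged: [6, 8]
Compare 10 vs 10: take 10 from left. Merged: [6, 8, 10]
Compare 29 vs 10: take 10 from right. Merged: [6, 8, 10, 10]
Compare 29 vs 16: take 16 from right. Merged: [6, 8, 10, 10, 16]
Compare 29 vs 17: take 17 from right. Merged: [6, 8, 10, 10, 16, 17]
Compare 29 vs 23: take 23 from right. Merged: [6, 8, 10, 10, 16, 17, 23]
Compare 29 vs 36: take 29 from left. Merged: [6, 8, 10, 10, 16, 17, 23, 29]
Compare 30 vs 36: take 30 from left. Merged: [6, 8, 10, 10, 16, 17, 23, 29, 30]
Compare 34 vs 36: take 34 from left. Merged: [6, 8, 10, 10, 16, 17, 23, 29, 30, 34]
Append remaining from right: [36]. Merged: [6, 8, 10, 10, 16, 17, 23, 29, 30, 34, 36]

Final merged array: [6, 8, 10, 10, 16, 17, 23, 29, 30, 34, 36]
Total comparisons: 10

The merged array is [6, 8, 10, 10, 16, 17, 23, 29, 30, 34, 36], requiring 10 comparisons. The merge step runs in O(n) time where n is the total number of elements.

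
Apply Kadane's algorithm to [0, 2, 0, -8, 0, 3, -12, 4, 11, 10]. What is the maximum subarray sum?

Using Kadane's algorithm on [0, 2, 0, -8, 0, 3, -12, 4, 11, 10]:

Scanning through the array:
Position 1 (value 2): max_ending_here = 2, max_so_far = 2
Position 2 (value 0): max_ending_here = 2, max_so_far = 2
Position 3 (value -8): max_ending_here = -6, max_so_far = 2
Position 4 (value 0): max_ending_here = 0, max_so_far = 2
Position 5 (value 3): max_ending_here = 3, max_so_far = 3
Position 6 (value -12): max_ending_here = -9, max_so_far = 3
Position 7 (value 4): max_ending_here = 4, max_so_far = 4
Position 8 (value 11): max_ending_here = 15, max_so_far = 15
Position 9 (value 10): max_ending_here = 25, max_so_far = 25

Maximum subarray: [4, 11, 10]
Maximum sum: 25

The maximum subarray is [4, 11, 10] with sum 25. This subarray runs from index 7 to index 9.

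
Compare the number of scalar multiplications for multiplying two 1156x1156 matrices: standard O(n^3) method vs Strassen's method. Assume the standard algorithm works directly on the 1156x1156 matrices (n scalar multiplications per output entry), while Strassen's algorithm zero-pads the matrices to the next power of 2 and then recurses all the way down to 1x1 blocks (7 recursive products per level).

Matrix multiplication for 1156x1156 matrices:

Strassen's algorithm requires power-of-2 dimensions. Pad 1156x1156 to 2048x2048 (next power of 2).

Standard algorithm: 1156^3 = 1544804416 multiplications
Strassen's algorithm: 7^(log2(2048)) = 7^11 = 1977326743 multiplications
Difference: 1544804416 - 1977326743 = -432522327 (Strassen uses MORE here due to padding overhead — for small or just-over-power-of-2 n, padding can outweigh the per-level savings)

Standard: 1544804416 multiplications (1156^3). Strassen: 1977326743 multiplications (7^11, after padding to 2048x2048). Strassen reduces 8 recursive multiplications to 7 at each level.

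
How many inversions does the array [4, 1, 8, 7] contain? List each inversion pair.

Finding inversions in [4, 1, 8, 7]:

(0, 1): arr[0]=4 > arr[1]=1
(2, 3): arr[2]=8 > arr[3]=7

Total inversions: 2

The array has 2 inversion(s): (0,1), (2,3). Each pair (i,j) satisfies i < j and arr[i] > arr[j].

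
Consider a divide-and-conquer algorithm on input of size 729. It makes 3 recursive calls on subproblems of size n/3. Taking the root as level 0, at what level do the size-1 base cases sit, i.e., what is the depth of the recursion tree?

For divide and conquer with division factor 3:

Problem sizes at each level:
Level 0: 729
Level 1: 243
Level 2: 81
Level 3: 27
Level 4: 9
Level 5: 3
Level 6: 1

The root is level 0 and the size-1 base case is level 6 (the tree spans levels 0 through 6, i.e. 7 levels counting the root), so the depth is the number of divisions: log_3(729) = 6

The recursion tree depth is log_3(729) = 6. At each level, the problem size is divided by 3, so it takes 6 divisions to reduce to a base case of size 1. The algorithm makes 3 recursive calls at each level.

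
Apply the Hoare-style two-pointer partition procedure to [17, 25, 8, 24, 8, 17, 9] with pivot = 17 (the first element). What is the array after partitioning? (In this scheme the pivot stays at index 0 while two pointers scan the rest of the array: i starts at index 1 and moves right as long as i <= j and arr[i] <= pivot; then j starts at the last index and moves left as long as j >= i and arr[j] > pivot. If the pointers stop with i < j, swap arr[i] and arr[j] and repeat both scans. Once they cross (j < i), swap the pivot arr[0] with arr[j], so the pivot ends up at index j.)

Hoare-style two-pointer partition with pivot = 17:

Initial array: [17, 25, 8, 24, 8, 17, 9]

Pointers start at i = 1, j = 6.
i stops at index 1 (arr[1]=25 > 17), j stops at index 6 (arr[6]=9 <= 17): swap arr[1] and arr[6], array becomes [17, 9, 8, 24, 8, 17, 25]
i stops at index 3 (arr[3]=24 > 17), j stops at index 5 (arr[5]=17 <= 17): swap arr[3] and arr[5], array becomes [17, 9, 8, 17, 8, 24, 25]
i ends at 5, j ends at 4: the pointers have crossed (j < i), so scanning stops.

Swap pivot arr[0] with arr[4] to place pivot at position 4: [8, 9, 8, 17, 17, 24, 25]
Pivot position: 4

After partitioning with pivot 17, the array becomes [8, 9, 8, 17, 17, 24, 25]. The pivot is placed at index 4. All elements to the left of the pivot are <= 17, and all elements to the right are > 17.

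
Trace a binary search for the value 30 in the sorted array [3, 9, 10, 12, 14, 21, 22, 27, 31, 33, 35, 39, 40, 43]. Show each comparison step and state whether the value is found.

Binary search for 30 in [3, 9, 10, 12, 14, 21, 22, 27, 31, 33, 35, 39, 40, 43]:

lo=0, hi=13, mid=6, arr[mid]=22 -> 22 < 30, search right half
lo=7, hi=13, mid=10, arr[mid]=35 -> 35 > 30, search left half
lo=7, hi=9, mid=8, arr[mid]=31 -> 31 > 30, search left half
lo=7, hi=7, mid=7, arr[mid]=27 -> 27 < 30, search right half
lo=8 > hi=7, target 30 not found

Binary search determines that 30 is not in the array after 4 comparisons. The search space was exhausted without finding the target.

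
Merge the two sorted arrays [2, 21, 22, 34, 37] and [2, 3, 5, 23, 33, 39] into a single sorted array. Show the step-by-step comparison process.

Merging process:

Compare 2 vs 2: take 2 from left. Merged: [2]
Compare 21 vs 2: take 2 from right. Merged: [2, 2]
Compare 21 vs 3: take 3 from right. Merged: [2, 2, 3]
Compare 21 vs 5: take 5 from right. Merged: [2, 2, 3, 5]
Compare 21 vs 23: take 21 from left. Merged: [2, 2, 3, 5, 21]
Compare 22 vs 23: take 22 from left. Merged: [2, 2, 3, 5, 21, 22]
Compare 34 vs 23: take 23 from right. Merged: [2, 2, 3, 5, 21, 22, 23]
Compare 34 vs 33: take 33 from right. Merged: [2, 2, 3, 5, 21, 22, 23, 33]
Compare 34 vs 39: take 34 from left. Merged: [2, 2, 3, 5, 21, 22, 23, 33, 34]
Compare 37 vs 39: take 37 from left. Merged: [2, 2, 3, 5, 21, 22, 23, 33, 34, 37]
Append remaining from right: [39]. Merged: [2, 2, 3, 5, 21, 22, 23, 33, 34, 37, 39]

Final merged array: [2, 2, 3, 5, 21, 22, 23, 33, 34, 37, 39]
Total comparisons: 10

The merged array is [2, 2, 3, 5, 21, 22, 23, 33, 34, 37, 39], requiring 10 comparisons. The merge step runs in O(n) time where n is the total number of elements.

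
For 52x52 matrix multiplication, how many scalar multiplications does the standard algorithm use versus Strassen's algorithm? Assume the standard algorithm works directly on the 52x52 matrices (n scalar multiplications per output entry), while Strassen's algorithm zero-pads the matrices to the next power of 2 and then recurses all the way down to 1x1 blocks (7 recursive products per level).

Matrix multiplication for 52x52 matrices:

Strassen's algorithm requires power-of-2 dimensions. Pad 52x52 to 64x64 (next power of 2).

Standard algorithm: 52^3 = 140608 multiplications
Strassen's algorithm: 7^(log2(64)) = 7^6 = 117649 multiplications
Savings: 140608 - 117649 = 22959 multiplications

Standard: 140608 multiplications (52^3). Strassen: 117649 multiplications (7^6, after padding to 64x64). Strassen reduces 8 recursive multiplications to 7 at each level.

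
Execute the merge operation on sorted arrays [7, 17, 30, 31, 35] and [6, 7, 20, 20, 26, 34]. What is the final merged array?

Merging process:

Compare 7 vs 6: take 6 from right. Merged: [6]
Compare 7 vs 7: take 7 from left. Merged: [6, 7]
Compare 17 vs 7: take 7 from right. Merged: [6, 7, 7]
Compare 17 vs 20: take 17 from left. Merged: [6, 7, 7, 17]
Compare 30 vs 20: take 20 from right. Merged: [6, 7, 7, 17, 20]
Compare 30 vs 20: take 20 from right. Merged: [6, 7, 7, 17, 20, 20]
Compare 30 vs 26: take 26 from right. Merged: [6, 7, 7, 17, 20, 20, 26]
Compare 30 vs 34: take 30 from left. Merged: [6, 7, 7, 17, 20, 20, 26, 30]
Compare 31 vs 34: take 31 from left. Merged: [6, 7, 7, 17, 20, 20, 26, 30, 31]
Compare 35 vs 34: take 34 from right. Merged: [6, 7, 7, 17, 20, 20, 26, 30, 31, 34]
Append remaining from left: [35]. Merged: [6, 7, 7, 17, 20, 20, 26, 30, 31, 34, 35]

Final merged array: [6, 7, 7, 17, 20, 20, 26, 30, 31, 34, 35]
Total comparisons: 10

The merged array is [6, 7, 7, 17, 20, 20, 26, 30, 31, 34, 35], requiring 10 comparisons. The merge step runs in O(n) time where n is the total number of elements.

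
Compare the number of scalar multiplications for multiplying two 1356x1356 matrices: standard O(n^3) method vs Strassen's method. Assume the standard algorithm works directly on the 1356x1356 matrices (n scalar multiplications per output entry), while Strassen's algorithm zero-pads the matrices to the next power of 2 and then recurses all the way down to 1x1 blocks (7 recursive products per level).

Matrix multiplication for 1356x1356 matrices:

Strassen's algorithm requires power-of-2 dimensions. Pad 1356x1356 to 2048x2048 (next power of 2).

Standard algorithm: 1356^3 = 2493326016 multiplications
Strassen's algorithm: 7^(log2(2048)) = 7^11 = 1977326743 multiplications
Savings: 2493326016 - 1977326743 = 515999273 multiplications

Standard: 2493326016 multiplications (1356^3). Strassen: 1977326743 multiplications (7^11, after padding to 2048x2048). Strassen reduces 8 recursive multiplications to 7 at each level.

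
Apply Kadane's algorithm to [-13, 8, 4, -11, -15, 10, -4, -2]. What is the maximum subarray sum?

Using Kadane's algorithm on [-13, 8, 4, -11, -15, 10, -4, -2]:

Scanning through the array:
Position 1 (value 8): max_ending_here = 8, max_so_far = 8
Position 2 (value 4): max_ending_here = 12, max_so_far = 12
Position 3 (value -11): max_ending_here = 1, max_so_far = 12
Position 4 (value -15): max_ending_here = -14, max_so_far = 12
Position 5 (value 10): max_ending_here = 10, max_so_far = 12
Position 6 (value -4): max_ending_here = 6, max_so_far = 12
Position 7 (value -2): max_ending_here = 4, max_so_far = 12

Maximum subarray: [8, 4]
Maximum sum: 12

The maximum subarray is [8, 4] with sum 12. This subarray runs from index 1 to index 2.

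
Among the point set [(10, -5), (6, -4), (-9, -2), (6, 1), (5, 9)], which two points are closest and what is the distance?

Computing all pairwise distances among 5 points:

d((10, -5), (6, -4)) = 4.1231 <-- minimum
d((10, -5), (-9, -2)) = 19.2354
d((10, -5), (6, 1)) = 7.2111
d((10, -5), (5, 9)) = 14.8661
d((6, -4), (-9, -2)) = 15.1327
d((6, -4), (6, 1)) = 5.0
d((6, -4), (5, 9)) = 13.0384
d((-9, -2), (6, 1)) = 15.2971
d((-9, -2), (5, 9)) = 17.8045
d((6, 1), (5, 9)) = 8.0623

Closest pair: (10, -5) and (6, -4) with distance 4.1231

The closest pair is (10, -5) and (6, -4) with Euclidean distance 4.1231. For 5 points, brute-force pairwise comparison is shown above. For large n, the divide-and-conquer algorithm (sort by x, recurse on halves, check the dividing strip) achieves O(n log n).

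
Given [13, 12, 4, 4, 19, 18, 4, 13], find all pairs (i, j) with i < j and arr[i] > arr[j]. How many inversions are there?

Finding inversions in [13, 12, 4, 4, 19, 18, 4, 13]:

(0, 1): arr[0]=13 > arr[1]=12
(0, 2): arr[0]=13 > arr[2]=4
(0, 3): arr[0]=13 > arr[3]=4
(0, 6): arr[0]=13 > arr[6]=4
(1, 2): arr[1]=12 > arr[2]=4
(1, 3): arr[1]=12 > arr[3]=4
(1, 6): arr[1]=12 > arr[6]=4
(4, 5): arr[4]=19 > arr[5]=18
(4, 6): arr[4]=19 > arr[6]=4
(4, 7): arr[4]=19 > arr[7]=13
(5, 6): arr[5]=18 > arr[6]=4
(5, 7): arr[5]=18 > arr[7]=13

Total inversions: 12

The array has 12 inversion(s): (0,1), (0,2), (0,3), (0,6), (1,2), (1,3), (1,6), (4,5), (4,6), (4,7), (5,6), (5,7). Each pair (i,j) satisfies i < j and arr[i] > arr[j].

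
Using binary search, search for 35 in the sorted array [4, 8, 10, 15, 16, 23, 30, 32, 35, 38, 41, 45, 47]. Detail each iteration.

Binary search for 35 in [4, 8, 10, 15, 16, 23, 30, 32, 35, 38, 41, 45, 47]:

lo=0, hi=12, mid=6, arr[mid]=30 -> 30 < 35, search right half
lo=7, hi=12, mid=9, arr[mid]=38 -> 38 > 35, search left half
lo=7, hi=8, mid=7, arr[mid]=32 -> 32 < 35, search right half
lo=8, hi=8, mid=8, arr[mid]=35 -> Found target at index 8!

Binary search finds 35 at index 8 after 4 comparisons. The search repeatedly halves the search space by comparing with the middle element.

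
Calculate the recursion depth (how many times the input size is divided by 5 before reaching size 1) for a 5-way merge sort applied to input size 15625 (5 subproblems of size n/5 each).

For divide and conquer with division factor 5:

Problem sizes at each level:
Level 0: 15625
Level 1: 3125
Level 2: 625
Level 3: 125
Level 4: 25
Level 5: 5
Level 6: 1

The root is level 0 and the size-1 base case is level 6 (the tree spans levels 0 through 6, i.e. 7 levels counting the root), so the depth is the number of divisions: log_5(15625) = 6

The recursion tree depth is log_5(15625) = 6. At each level, the problem size is divided by 5, so it takes 6 divisions to reduce to a base case of size 1. The algorithm makes 5 recursive calls at each level.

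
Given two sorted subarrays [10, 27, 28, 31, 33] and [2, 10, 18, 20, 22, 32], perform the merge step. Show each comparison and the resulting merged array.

Merging process:

Compare 10 vs 2: take 2 from right. Merged: [2]
Compare 10 vs 10: take 10 from left. Merged: [2, 10]
Compare 27 vs 10: take 10 from right. Merged: [2, 10, 10]
Compare 27 vs 18: take 18 from right. Merged: [2, 10, 10, 18]
Compare 27 vs 20: take 20 from right. Merged: [2, 10, 10, 18, 20]
Compare 27 vs 22: take 22 from right. Merged: [2, 10, 10, 18, 20, 22]
Compare 27 vs 32: take 27 from left. Merged: [2, 10, 10, 18, 20, 22, 27]
Compare 28 vs 32: take 28 from left. Merged: [2, 10, 10, 18, 20, 22, 27, 28]
Compare 31 vs 32: take 31 from left. Merged: [2, 10, 10, 18, 20, 22, 27, 28, 31]
Compare 33 vs 32: take 32 from right. Merged: [2, 10, 10, 18, 20, 22, 27, 28, 31, 32]
Append remaining from left: [33]. Merged: [2, 10, 10, 18, 20, 22, 27, 28, 31, 32, 33]

Final merged array: [2, 10, 10, 18, 20, 22, 27, 28, 31, 32, 33]
Total comparisons: 10

The merged array is [2, 10, 10, 18, 20, 22, 27, 28, 31, 32, 33], requiring 10 comparisons. The merge step runs in O(n) time where n is the total number of elements.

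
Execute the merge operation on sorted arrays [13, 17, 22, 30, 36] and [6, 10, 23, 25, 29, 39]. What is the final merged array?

Merging process:

Compare 13 vs 6: take 6 from right. Merged: [6]
Compare 13 vs 10: take 10 from right. Merged: [6, 10]
Compare 13 vs 23: take 13 from left. Merged: [6, 10, 13]
Compare 17 vs 23: take 17 from left. Merged: [6, 10, 13, 17]
Compare 22 vs 23: take 22 from left. Merged: [6, 10, 13, 17, 22]
Compare 30 vs 23: take 23 from right. Merged: [6, 10, 13, 17, 22, 23]
Compare 30 vs 25: take 25 from right. Merged: [6, 10, 13, 17, 22, 23, 25]
Compare 30 vs 29: take 29 from right. Merged: [6, 10, 13, 17, 22, 23, 25, 29]
Compare 30 vs 39: take 30 from left. Merged: [6, 10, 13, 17, 22, 23, 25, 29, 30]
Compare 36 vs 39: take 36 from left. Merged: [6, 10, 13, 17, 22, 23, 25, 29, 30, 36]
Append remaining from right: [39]. Merged: [6, 10, 13, 17, 22, 23, 25, 29, 30, 36, 39]

Final merged array: [6, 10, 13, 17, 22, 23, 25, 29, 30, 36, 39]
Total comparisons: 10

The merged array is [6, 10, 13, 17, 22, 23, 25, 29, 30, 36, 39], requiring 10 comparisons. The merge step runs in O(n) time where n is the total number of elements.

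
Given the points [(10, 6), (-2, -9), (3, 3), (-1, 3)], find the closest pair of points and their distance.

Computing all pairwise distances among 4 points:

d((10, 6), (-2, -9)) = 19.2094
d((10, 6), (3, 3)) = 7.6158
d((10, 6), (-1, 3)) = 11.4018
d((-2, -9), (3, 3)) = 13.0
d((-2, -9), (-1, 3)) = 12.0416
d((3, 3), (-1, 3)) = 4.0 <-- minimum

Closest pair: (3, 3) and (-1, 3) with distance 4.0

The closest pair is (3, 3) and (-1, 3) with Euclidean distance 4.0. For 4 points, brute-force pairwise comparison is shown above. For large n, the divide-and-conquer algorithm (sort by x, recurse on halves, check the dividing strip) achieves O(n log n).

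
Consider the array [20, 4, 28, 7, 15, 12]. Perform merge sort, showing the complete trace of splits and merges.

Merge sort trace:

Split: [20, 4, 28, 7, 15, 12] -> [20, 4, 28] and [7, 15, 12]
  Split: [20, 4, 28] -> [20] and [4, 28]
    Split: [4, 28] -> [4] and [28]
    Merge: [4] + [28] -> [4, 28]
  Merge: [20] + [4, 28] -> [4, 20, 28]
  Split: [7, 15, 12] -> [7] and [15, 12]
    Split: [15, 12] -> [15] and [12]
    Merge: [15] + [12] -> [12, 15]
  Merge: [7] + [12, 15] -> [7, 12, 15]
Merge: [4, 20, 28] + [7, 12, 15] -> [4, 7, 12, 15, 20, 28]

Final sorted array: [4, 7, 12, 15, 20, 28]

The merge sort proceeds by recursively splitting the array and merging sorted halves.
After all merges, the sorted array is [4, 7, 12, 15, 20, 28].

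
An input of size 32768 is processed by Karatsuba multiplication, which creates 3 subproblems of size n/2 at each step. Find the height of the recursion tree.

For divide and conquer with division factor 2:

Problem sizes at each level:
Level 0: 32768
Level 1: 16384
Level 2: 8192
Level 3: 4096
Level 4: 2048
Level 5: 1024
Level 6: 512
Level 7: 256
Level 8: 128
Level 9: 64
Level 10: 32
Level 11: 16
Level 12: 8
Level 13: 4
Level 14: 2
Level 15: 1

The root is level 0 and the size-1 base case is level 15 (the tree spans levels 0 through 15, i.e. 16 levels counting the root), so the depth is the number of divisions: log_2(32768) = 15

The recursion tree depth is log_2(32768) = 15. At each level, the problem size is divided by 2, so it takes 15 divisions to reduce to a base case of size 1. The algorithm makes 3 recursive calls at each level.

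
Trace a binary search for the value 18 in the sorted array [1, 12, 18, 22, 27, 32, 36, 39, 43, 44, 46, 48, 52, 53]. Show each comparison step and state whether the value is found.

Binary search for 18 in [1, 12, 18, 22, 27, 32, 36, 39, 43, 44, 46, 48, 52, 53]:

lo=0, hi=13, mid=6, arr[mid]=36 -> 36 > 18, search left half
lo=0, hi=5, mid=2, arr[mid]=18 -> Found target at index 2!

Binary search finds 18 at index 2 after 2 comparisons. The search repeatedly halves the search space by comparing with the middle element.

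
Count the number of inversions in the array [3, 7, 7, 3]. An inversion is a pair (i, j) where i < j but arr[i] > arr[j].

Finding inversions in [3, 7, 7, 3]:

(1, 3): arr[1]=7 > arr[3]=3
(2, 3): arr[2]=7 > arr[3]=3

Total inversions: 2

The array has 2 inversion(s): (1,3), (2,3). Each pair (i,j) satisfies i < j and arr[i] > arr[j].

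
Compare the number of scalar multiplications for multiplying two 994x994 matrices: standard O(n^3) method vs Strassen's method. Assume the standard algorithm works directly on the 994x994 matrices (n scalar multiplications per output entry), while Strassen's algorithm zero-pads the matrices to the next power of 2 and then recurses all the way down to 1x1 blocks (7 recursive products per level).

Matrix multiplication for 994x994 matrices:

Strassen's algorithm requires power-of-2 dimensions. Pad 994x994 to 1024x1024 (next power of 2).

Standard algorithm: 994^3 = 982107784 multiplications
Strassen's algorithm: 7^(log2(1024)) = 7^10 = 282475249 multiplications
Savings: 982107784 - 282475249 = 699632535 multiplications

Standard: 982107784 multiplications (994^3). Strassen: 282475249 multiplications (7^10, after padding to 1024x1024). Strassen reduces 8 recursive multiplications to 7 at each level.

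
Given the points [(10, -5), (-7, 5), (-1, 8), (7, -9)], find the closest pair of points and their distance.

Computing all pairwise distances among 4 points:

d((10, -5), (-7, 5)) = 19.7231
d((10, -5), (-1, 8)) = 17.0294
d((10, -5), (7, -9)) = 5.0 <-- minimum
d((-7, 5), (-1, 8)) = 6.7082
d((-7, 5), (7, -9)) = 19.799
d((-1, 8), (7, -9)) = 18.7883

Closest pair: (10, -5) and (7, -9) with distance 5.0

The closest pair is (10, -5) and (7, -9) with Euclidean distance 5.0. For 4 points, brute-force pairwise comparison is shown above. For large n, the divide-and-conquer algorithm (sort by x, recurse on halves, check the dividing strip) achieves O(n log n).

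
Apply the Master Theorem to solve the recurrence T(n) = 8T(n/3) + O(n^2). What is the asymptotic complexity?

Master Theorem for T(n) = 8T(n/3) + O(n^2):

a = 8, b = 3, c = 2
log_b(a) = log_3(8) = 1.8928

Case 3: c = 2 > log_3(8) = 1.8928
T(n) = O(n^2) = O(n^2)

For T(n) = 8T(n/3) + O(n^2): log_3(8) = 1.8928. This is Case 3 of the Master Theorem (c > log_b(a), work dominated by root), giving O(n^2).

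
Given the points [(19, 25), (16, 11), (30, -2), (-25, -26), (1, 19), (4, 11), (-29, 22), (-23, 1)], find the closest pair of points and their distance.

Computing all pairwise distances among 8 points:

d((19, 25), (16, 11)) = 14.3178
d((19, 25), (30, -2)) = 29.1548
d((19, 25), (-25, -26)) = 67.3573
d((19, 25), (1, 19)) = 18.9737
d((19, 25), (4, 11)) = 20.5183
d((19, 25), (-29, 22)) = 48.0937
d((19, 25), (-23, 1)) = 48.3735
d((16, 11), (30, -2)) = 19.105
d((16, 11), (-25, -26)) = 55.2268
d((16, 11), (1, 19)) = 17.0
d((16, 11), (4, 11)) = 12.0
d((16, 11), (-29, 22)) = 46.3249
d((16, 11), (-23, 1)) = 40.2616
d((30, -2), (-25, -26)) = 60.0083
d((30, -2), (1, 19)) = 35.805
d((30, -2), (4, 11)) = 29.0689
d((30, -2), (-29, 22)) = 63.6946
d((30, -2), (-23, 1)) = 53.0848
d((-25, -26), (1, 19)) = 51.9711
d((-25, -26), (4, 11)) = 47.0106
d((-25, -26), (-29, 22)) = 48.1664
d((-25, -26), (-23, 1)) = 27.074
d((1, 19), (4, 11)) = 8.544 <-- minimum
d((1, 19), (-29, 22)) = 30.1496
d((1, 19), (-23, 1)) = 30.0
d((4, 11), (-29, 22)) = 34.7851
d((4, 11), (-23, 1)) = 28.7924
d((-29, 22), (-23, 1)) = 21.8403

Closest pair: (1, 19) and (4, 11) with distance 8.544

The closest pair is (1, 19) and (4, 11) with Euclidean distance 8.544. For 8 points, brute-force pairwise comparison is shown above. For large n, the divide-and-conquer algorithm (sort by x, recurse on halves, check the dividing strip) achieves O(n log n).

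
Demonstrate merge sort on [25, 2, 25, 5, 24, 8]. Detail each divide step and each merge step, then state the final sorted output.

Merge sort trace:

Split: [25, 2, 25, 5, 24, 8] -> [25, 2, 25] and [5, 24, 8]
  Split: [25, 2, 25] -> [25] and [2, 25]
    Split: [2, 25] -> [2] and [25]
    Merge: [2] + [25] -> [2, 25]
  Merge: [25] + [2, 25] -> [2, 25, 25]
  Split: [5, 24, 8] -> [5] and [24, 8]
    Split: [24, 8] -> [24] and [8]
    Merge: [24] + [8] -> [8, 24]
  Merge: [5] + [8, 24] -> [5, 8, 24]
Merge: [2, 25, 25] + [5, 8, 24] -> [2, 5, 8, 24, 25, 25]

Final sorted array: [2, 5, 8, 24, 25, 25]

The merge sort proceeds by recursively splitting the array and merging sorted halves.
After all merges, the sorted array is [2, 5, 8, 24, 25, 25].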